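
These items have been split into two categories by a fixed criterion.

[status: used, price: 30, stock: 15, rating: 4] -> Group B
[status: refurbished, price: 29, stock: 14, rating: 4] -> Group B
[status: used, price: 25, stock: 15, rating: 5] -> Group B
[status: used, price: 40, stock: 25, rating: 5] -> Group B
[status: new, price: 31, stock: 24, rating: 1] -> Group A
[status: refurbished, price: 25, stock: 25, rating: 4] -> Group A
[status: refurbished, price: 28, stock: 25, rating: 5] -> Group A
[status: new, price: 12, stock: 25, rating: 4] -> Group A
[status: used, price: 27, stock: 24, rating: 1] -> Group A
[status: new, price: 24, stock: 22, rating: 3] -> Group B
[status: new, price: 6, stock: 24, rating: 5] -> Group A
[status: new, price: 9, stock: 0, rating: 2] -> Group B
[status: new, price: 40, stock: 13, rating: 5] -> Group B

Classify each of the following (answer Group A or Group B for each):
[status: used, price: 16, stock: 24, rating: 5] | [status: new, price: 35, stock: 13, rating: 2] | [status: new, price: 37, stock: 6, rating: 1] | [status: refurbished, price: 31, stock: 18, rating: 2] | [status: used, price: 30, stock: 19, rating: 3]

The rule appears to be: price ≤ 31 AND stock ≥ 24.
[status: used, price: 16, stock: 24, rating: 5]: Group A (price = 16, stock = 24).
[status: new, price: 35, stock: 13, rating: 2]: Group B (price = 35, stock = 13).
[status: new, price: 37, stock: 6, rating: 1]: Group B (price = 37, stock = 6).
[status: refurbished, price: 31, stock: 18, rating: 2]: Group B (price = 31, stock = 18).
[status: used, price: 30, stock: 19, rating: 3]: Group B (price = 30, stock = 19).

Group A, Group B, Group B, Group B, Group B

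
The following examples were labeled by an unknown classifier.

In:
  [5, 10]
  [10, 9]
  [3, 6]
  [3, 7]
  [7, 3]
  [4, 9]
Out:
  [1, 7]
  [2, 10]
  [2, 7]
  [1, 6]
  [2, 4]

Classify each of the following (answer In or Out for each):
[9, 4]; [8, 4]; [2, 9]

The classifier is using: first ≥ 3.
[9, 4]: In (first 9).
[8, 4]: In (first 8).
[2, 9]: Out (first 2).

In, In, Out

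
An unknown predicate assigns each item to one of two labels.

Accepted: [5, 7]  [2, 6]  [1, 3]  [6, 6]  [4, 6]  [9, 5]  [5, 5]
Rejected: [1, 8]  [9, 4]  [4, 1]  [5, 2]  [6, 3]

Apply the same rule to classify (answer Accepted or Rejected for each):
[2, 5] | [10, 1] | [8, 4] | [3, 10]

Rejected, Rejected, Accepted, Rejected

Looking at the examples, the only property every 'Accepted' case has and every 'Rejected' case lacks is: sum is even.
[2, 5]: 2+5 = 7, fails this test → Rejected.
[10, 1]: 10+1 = 11, fails this test → Rejected.
[8, 4]: 8+4 = 12, satisfies this → Accepted.
[3, 10]: 3+10 = 13, fails this test → Rejected.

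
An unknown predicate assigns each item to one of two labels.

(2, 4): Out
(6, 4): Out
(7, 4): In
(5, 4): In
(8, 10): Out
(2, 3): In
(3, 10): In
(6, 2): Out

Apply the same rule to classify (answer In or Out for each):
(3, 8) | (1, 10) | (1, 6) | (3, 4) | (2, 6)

The common property of the 'In' items is: sum is odd. No 'Out' item has it.
(3, 8) → 3+8 = 11 → In.
(1, 10) → 1+10 = 11 → In.
(1, 6) → 1+6 = 7 → In.
(3, 4) → 3+4 = 7 → In.
(2, 6) → 2+6 = 8 → Out.

In, In, In, In, Out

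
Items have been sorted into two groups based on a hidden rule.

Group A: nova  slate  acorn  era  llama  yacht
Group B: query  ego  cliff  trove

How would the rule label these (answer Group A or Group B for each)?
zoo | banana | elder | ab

Group B, Group A, Group B, Group A

The rule appears to be: contains 'a'.
zoo — no 'a', hence Group B.
banana — has 'a', hence Group A.
elder — no 'a', hence Group B.
ab — has 'a', hence Group A.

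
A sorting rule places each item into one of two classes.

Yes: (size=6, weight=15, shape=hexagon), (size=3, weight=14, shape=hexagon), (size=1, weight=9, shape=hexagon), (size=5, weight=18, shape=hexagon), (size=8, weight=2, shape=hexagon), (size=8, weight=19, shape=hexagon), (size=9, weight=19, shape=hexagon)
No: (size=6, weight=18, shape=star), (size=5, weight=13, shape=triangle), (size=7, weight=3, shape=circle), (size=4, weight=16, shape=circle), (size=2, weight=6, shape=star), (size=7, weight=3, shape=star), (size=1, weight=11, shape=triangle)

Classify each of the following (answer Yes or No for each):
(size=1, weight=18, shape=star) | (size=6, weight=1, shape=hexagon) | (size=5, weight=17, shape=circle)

Rule: shape is hexagon. This holds for each 'Yes' example and fails for each 'No' one.

No, Yes, No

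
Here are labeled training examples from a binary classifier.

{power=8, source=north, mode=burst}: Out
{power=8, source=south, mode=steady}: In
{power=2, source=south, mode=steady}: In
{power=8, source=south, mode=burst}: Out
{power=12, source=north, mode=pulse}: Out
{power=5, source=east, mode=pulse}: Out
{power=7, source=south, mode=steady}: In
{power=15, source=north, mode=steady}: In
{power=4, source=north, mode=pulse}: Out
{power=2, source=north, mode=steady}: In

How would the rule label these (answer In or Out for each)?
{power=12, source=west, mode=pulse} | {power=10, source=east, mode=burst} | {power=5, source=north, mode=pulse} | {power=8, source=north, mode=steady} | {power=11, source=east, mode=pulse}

Every 'In' example satisfies: mode is steady. None of the 'Out' examples do.
{power=12, source=west, mode=pulse} → mode is pulse → Out. {power=10, source=east, mode=burst} → mode is burst → Out. {power=5, source=north, mode=pulse} → mode is pulse → Out. {power=8, source=north, mode=steady} → mode is steady → In. {power=11, source=east, mode=pulse} → mode is pulse → Out.

Out, Out, Out, In, Out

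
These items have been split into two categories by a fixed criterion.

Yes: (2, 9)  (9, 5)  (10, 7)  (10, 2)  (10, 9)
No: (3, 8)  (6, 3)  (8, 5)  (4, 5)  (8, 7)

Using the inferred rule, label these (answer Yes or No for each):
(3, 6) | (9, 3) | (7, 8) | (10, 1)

No, Yes, No, Yes

The simplest hypothesis consistent with all the labels is: max ≥ 9.
(3, 6): max 6 — does not fit, so No. (9, 3): max 9 — meets the rule, so Yes. (7, 8): max 8 — does not fit, so No. (10, 1): max 10 — meets the rule, so Yes.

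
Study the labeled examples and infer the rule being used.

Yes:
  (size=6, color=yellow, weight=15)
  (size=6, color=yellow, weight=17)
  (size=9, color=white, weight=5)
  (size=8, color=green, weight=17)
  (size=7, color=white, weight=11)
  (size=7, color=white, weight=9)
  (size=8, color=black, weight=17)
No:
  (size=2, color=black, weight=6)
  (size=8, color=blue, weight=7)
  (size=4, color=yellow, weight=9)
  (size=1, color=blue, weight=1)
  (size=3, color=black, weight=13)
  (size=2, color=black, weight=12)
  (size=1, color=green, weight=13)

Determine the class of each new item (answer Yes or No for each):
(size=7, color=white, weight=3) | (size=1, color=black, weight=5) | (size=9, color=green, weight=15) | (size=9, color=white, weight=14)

Yes, No, Yes, Yes

One predicate separates the groups cleanly: color is white OR weight ≥ 15.
(size=7, color=white, weight=3): color is white, weight = 3, passes → Yes. (size=1, color=black, weight=5): color is black, weight = 5, does not pass → No. (size=9, color=green, weight=15): color is green, weight = 15, passes → Yes. (size=9, color=white, weight=14): color is white, weight = 14, passes → Yes.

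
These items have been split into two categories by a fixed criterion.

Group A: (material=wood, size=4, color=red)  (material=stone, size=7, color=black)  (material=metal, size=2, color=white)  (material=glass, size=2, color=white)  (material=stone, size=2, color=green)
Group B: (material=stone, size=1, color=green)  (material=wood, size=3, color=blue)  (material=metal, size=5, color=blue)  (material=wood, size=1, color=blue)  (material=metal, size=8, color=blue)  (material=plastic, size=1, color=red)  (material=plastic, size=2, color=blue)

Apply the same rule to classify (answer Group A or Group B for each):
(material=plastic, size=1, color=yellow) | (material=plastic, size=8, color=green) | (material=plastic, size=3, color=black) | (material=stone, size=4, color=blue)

A rule that fits every label: color is not blue AND size ≥ 2 — true of each 'Group A' example, false of each 'Group B' one.
(material=plastic, size=1, color=yellow): Group B (color is yellow, size = 1).
(material=plastic, size=8, color=green): Group A (color is green, size = 8).
(material=plastic, size=3, color=black): Group A (color is black, size = 3).
(material=stone, size=4, color=blue): Group B (color is blue, size = 4).

Group B, Group A, Group A, Group B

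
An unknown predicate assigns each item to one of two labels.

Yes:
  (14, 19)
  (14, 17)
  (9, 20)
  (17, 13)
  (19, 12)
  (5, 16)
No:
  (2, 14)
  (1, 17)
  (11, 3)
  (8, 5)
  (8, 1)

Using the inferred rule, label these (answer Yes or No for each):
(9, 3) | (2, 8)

No, No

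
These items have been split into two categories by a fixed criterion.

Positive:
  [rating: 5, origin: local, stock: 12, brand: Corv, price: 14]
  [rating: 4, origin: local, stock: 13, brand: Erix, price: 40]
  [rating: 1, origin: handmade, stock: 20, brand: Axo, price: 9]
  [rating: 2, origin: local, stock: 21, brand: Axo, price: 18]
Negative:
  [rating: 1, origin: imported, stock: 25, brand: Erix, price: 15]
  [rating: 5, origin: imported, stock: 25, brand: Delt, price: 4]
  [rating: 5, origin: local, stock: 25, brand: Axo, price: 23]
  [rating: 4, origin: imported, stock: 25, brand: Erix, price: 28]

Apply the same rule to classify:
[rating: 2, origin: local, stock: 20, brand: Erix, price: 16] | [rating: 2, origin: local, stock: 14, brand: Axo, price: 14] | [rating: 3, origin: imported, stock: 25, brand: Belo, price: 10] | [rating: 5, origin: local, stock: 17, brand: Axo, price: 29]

A rule that fits every label: stock ≤ 21 — true of each 'Positive' example, false of each 'Negative' one.

Positive, Positive, Negative, Positive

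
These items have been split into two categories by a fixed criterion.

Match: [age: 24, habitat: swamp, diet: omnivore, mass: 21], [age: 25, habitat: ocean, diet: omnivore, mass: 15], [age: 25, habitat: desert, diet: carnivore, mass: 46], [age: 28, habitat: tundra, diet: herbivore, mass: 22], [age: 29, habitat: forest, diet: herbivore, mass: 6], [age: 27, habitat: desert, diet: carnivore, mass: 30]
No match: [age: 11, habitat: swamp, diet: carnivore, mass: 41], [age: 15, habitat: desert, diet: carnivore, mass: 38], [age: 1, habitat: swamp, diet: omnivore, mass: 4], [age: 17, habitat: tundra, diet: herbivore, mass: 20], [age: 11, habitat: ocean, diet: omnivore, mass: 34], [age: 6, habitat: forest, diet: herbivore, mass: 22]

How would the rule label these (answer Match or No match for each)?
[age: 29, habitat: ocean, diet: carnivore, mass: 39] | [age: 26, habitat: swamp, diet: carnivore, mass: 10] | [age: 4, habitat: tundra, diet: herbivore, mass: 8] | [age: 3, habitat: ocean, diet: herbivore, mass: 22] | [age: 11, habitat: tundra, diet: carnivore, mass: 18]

The classifier is using: age ≥ 24.
[age: 29, habitat: ocean, diet: carnivore, mass: 39]: Match (age = 29).
[age: 26, habitat: swamp, diet: carnivore, mass: 10]: Match (age = 26).
[age: 4, habitat: tundra, diet: herbivore, mass: 8]: No match (age = 4).
[age: 3, habitat: ocean, diet: herbivore, mass: 22]: No match (age = 3).
[age: 11, habitat: tundra, diet: carnivore, mass: 18]: No match (age = 11).

Match, Match, No match, No match, No match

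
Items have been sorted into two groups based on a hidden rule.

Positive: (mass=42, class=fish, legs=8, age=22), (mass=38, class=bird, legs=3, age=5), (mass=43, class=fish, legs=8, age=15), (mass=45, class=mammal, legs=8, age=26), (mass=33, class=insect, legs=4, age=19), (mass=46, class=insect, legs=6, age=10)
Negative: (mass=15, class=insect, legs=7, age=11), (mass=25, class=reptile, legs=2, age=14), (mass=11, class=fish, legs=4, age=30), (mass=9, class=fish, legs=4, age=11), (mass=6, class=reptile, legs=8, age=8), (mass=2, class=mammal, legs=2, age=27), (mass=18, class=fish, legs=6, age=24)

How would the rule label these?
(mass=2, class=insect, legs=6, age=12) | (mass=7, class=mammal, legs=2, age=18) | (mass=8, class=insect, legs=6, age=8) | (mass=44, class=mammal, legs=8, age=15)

The common property of the 'Positive' items is: mass ≥ 33. No 'Negative' item has it.
Negative: (mass=2, class=insect, legs=6, age=12), since mass = 2.
Negative: (mass=7, class=mammal, legs=2, age=18), since mass = 7.
Negative: (mass=8, class=insect, legs=6, age=8), since mass = 8.
Positive: (mass=44, class=mammal, legs=8, age=15), since mass = 44.

Negative, Negative, Negative, Positive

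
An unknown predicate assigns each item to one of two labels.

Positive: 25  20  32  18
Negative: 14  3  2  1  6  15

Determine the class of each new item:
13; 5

Negative, Negative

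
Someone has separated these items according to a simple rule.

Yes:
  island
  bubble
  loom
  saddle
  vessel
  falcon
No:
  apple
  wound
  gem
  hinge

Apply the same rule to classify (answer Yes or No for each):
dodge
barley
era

No, Yes, No

The rule appears to be: even length.
No: dodge, since length 5.
Yes: barley, since length 6.
No: era, since length 3.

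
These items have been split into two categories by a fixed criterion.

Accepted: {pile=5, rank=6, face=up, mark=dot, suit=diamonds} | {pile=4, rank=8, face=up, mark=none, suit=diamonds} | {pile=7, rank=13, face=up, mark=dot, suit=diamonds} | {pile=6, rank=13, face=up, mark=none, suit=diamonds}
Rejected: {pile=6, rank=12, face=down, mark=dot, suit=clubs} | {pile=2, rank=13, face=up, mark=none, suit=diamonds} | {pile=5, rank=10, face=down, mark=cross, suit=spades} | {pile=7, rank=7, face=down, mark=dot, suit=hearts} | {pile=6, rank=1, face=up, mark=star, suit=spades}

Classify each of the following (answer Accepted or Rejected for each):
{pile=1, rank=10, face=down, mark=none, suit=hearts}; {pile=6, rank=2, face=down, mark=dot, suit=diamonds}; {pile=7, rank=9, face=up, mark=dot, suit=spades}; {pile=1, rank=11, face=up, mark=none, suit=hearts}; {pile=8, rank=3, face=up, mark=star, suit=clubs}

Rejected, Accepted, Rejected, Rejected, Rejected

The distinguishing property — suit is diamonds AND pile ≥ 4 — holds for all the 'Accepted' cases and none of the 'Rejected' cases.
Rejected: {pile=1, rank=10, face=down, mark=none, suit=hearts}, since suit is hearts, pile = 1. Accepted: {pile=6, rank=2, face=down, mark=dot, suit=diamonds}, since suit is diamonds, pile = 6. Rejected: {pile=7, rank=9, face=up, mark=dot, suit=spades}, since suit is spades, pile = 7. Rejected: {pile=1, rank=11, face=up, mark=none, suit=hearts}, since suit is hearts, pile = 1. Rejected: {pile=8, rank=3, face=up, mark=star, suit=clubs}, since suit is clubs, pile = 8.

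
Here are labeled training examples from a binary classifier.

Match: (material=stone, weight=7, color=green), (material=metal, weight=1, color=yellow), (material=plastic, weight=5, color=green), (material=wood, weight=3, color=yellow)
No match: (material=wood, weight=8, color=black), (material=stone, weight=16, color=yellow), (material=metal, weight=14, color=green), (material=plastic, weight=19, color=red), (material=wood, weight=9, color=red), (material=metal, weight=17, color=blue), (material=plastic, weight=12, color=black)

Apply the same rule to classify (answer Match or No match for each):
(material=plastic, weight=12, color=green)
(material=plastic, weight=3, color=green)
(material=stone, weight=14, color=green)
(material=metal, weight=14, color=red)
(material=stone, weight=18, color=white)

A rule that fits every label: weight ≤ 7 — true of each 'Match' example, false of each 'No match' one.
(material=plastic, weight=12, color=green): weight = 12, fails the rule → No match.
(material=plastic, weight=3, color=green): weight = 3, checks out → Match.
(material=stone, weight=14, color=green): weight = 14, fails the rule → No match.
(material=metal, weight=14, color=red): weight = 14, fails the rule → No match.
(material=stone, weight=18, color=white): weight = 18, fails the rule → No match.

No match, Match, No match, No match, No match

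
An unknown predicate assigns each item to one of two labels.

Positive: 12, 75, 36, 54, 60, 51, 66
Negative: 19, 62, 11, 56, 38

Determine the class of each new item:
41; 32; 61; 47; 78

Negative, Negative, Negative, Negative, Positive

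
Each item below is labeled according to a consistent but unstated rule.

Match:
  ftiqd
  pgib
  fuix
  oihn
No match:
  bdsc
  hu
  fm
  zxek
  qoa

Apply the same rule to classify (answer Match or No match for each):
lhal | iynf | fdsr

No match, Match, No match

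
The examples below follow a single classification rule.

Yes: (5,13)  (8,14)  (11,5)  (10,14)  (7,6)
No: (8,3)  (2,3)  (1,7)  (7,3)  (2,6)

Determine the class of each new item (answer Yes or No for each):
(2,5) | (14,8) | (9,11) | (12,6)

No, Yes, Yes, Yes

Rule: sum ≥ 13. This holds for each 'Yes' example and fails for each 'No' one.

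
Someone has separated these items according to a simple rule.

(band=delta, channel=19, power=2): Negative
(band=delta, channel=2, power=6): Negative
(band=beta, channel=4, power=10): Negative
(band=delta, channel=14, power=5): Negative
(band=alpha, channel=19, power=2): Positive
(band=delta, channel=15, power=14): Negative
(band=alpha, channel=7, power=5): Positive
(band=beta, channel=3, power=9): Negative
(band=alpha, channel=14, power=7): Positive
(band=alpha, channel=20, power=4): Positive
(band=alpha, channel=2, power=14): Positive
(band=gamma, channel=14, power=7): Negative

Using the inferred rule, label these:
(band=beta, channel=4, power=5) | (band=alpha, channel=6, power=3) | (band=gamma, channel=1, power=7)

Negative, Positive, Negative

Looking at the examples, the only property every 'Positive' case has and every 'Negative' case lacks is: band is alpha.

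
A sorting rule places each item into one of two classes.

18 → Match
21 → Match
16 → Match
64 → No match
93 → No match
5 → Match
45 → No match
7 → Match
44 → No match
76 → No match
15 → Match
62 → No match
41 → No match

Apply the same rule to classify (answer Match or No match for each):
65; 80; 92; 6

The common property of the 'Match' items is: at most 21. No 'No match' item has it.
65: 65 > 21 — does not fit, so No match. 80: 80 > 21 — does not fit, so No match. 92: 92 > 21 — does not fit, so No match. 6: 6 ≤ 21 — meets the rule, so Match.

No match, No match, No match, Match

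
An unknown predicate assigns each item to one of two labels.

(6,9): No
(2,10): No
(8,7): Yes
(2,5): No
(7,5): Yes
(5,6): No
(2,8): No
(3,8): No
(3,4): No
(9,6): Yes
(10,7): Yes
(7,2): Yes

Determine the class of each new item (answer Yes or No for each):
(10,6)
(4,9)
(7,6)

Yes, No, Yes

The pattern is that an item is 'Yes' exactly when: first > second.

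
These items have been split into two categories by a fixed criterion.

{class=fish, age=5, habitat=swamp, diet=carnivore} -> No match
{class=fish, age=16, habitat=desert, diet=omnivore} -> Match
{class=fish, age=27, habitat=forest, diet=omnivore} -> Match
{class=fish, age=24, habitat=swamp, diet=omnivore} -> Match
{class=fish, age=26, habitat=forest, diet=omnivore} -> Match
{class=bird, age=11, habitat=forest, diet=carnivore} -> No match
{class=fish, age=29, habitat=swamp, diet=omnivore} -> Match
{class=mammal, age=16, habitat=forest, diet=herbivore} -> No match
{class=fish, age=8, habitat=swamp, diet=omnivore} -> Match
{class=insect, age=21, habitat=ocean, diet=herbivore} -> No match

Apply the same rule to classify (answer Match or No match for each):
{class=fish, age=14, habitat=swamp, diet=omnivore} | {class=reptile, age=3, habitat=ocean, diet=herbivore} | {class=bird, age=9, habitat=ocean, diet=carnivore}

The distinguishing property — diet is omnivore — holds for all the 'Match' cases and none of the 'No match' cases.
{class=fish, age=14, habitat=swamp, diet=omnivore}: Match (diet is omnivore).
{class=reptile, age=3, habitat=ocean, diet=herbivore}: No match (diet is herbivore).
{class=bird, age=9, habitat=ocean, diet=carnivore}: No match (diet is carnivore).

Match, No match, No match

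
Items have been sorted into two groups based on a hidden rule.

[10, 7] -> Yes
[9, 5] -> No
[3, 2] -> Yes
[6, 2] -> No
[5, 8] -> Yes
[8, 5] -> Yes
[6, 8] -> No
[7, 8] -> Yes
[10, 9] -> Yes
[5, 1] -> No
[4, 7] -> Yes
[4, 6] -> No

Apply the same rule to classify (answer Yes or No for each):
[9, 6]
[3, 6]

Yes, Yes

Looking at the examples, the only property every 'Yes' case has and every 'No' case lacks is: sum is odd.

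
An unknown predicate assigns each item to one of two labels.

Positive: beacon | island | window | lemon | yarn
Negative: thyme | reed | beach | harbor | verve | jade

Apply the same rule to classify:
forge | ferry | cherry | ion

Negative, Negative, Negative, Positive

A rule that fits every label: contains 'n' — true of each 'Positive' example, false of each 'Negative' one.
forge — no 'n', hence Negative. ferry — no 'n', hence Negative. cherry — no 'n', hence Negative. ion — has 'n', hence Positive.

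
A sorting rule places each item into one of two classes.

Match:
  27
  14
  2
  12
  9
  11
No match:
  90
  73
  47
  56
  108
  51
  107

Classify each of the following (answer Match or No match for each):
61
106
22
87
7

The pattern is that an item is 'Match' exactly when: at most 27.
61: 61 > 27 — doesn't qualify, so No match.
106: 106 > 27 — doesn't qualify, so No match.
22: 22 ≤ 27 — checks out, so Match.
87: 87 > 27 — doesn't qualify, so No match.
7: 7 ≤ 27 — checks out, so Match.

No match, No match, Match, No match, Match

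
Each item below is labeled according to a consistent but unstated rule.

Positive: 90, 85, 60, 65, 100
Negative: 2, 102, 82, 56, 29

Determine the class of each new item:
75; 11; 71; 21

The classifier is using: multiple of 5.
75 — 75 = 5·15, hence Positive. 11 — 11 = 5·2 + 1, hence Negative. 71 — 71 = 5·14 + 1, hence Negative. 21 — 21 = 5·4 + 1, hence Negative.

Positive, Negative, Negative, Negative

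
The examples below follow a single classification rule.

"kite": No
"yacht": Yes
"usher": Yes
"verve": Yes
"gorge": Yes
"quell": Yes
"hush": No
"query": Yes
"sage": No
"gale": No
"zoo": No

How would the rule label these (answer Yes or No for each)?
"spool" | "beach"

Yes, Yes

The pattern is that an item is 'Yes' exactly when: length 5.
Yes: "spool", since length 5.
Yes: "beach", since length 5.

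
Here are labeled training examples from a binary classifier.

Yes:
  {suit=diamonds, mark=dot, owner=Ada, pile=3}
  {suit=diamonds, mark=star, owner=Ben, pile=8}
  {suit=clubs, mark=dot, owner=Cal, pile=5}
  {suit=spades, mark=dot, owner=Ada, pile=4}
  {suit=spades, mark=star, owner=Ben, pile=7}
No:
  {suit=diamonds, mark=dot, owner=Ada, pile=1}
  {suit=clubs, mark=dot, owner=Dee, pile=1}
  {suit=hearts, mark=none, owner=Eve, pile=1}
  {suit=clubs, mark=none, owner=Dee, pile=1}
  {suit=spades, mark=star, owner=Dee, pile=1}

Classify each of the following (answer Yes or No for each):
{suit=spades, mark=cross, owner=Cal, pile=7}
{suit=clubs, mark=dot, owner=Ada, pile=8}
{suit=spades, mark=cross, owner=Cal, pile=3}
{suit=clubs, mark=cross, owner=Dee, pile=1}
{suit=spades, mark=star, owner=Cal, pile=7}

Yes, Yes, Yes, No, Yes

One predicate separates the groups cleanly: pile ≥ 3.
Yes: {suit=spades, mark=cross, owner=Cal, pile=7}, since pile = 7. Yes: {suit=clubs, mark=dot, owner=Ada, pile=8}, since pile = 8. Yes: {suit=spades, mark=cross, owner=Cal, pile=3}, since pile = 3. No: {suit=clubs, mark=cross, owner=Dee, pile=1}, since pile = 1. Yes: {suit=spades, mark=star, owner=Cal, pile=7}, since pile = 7.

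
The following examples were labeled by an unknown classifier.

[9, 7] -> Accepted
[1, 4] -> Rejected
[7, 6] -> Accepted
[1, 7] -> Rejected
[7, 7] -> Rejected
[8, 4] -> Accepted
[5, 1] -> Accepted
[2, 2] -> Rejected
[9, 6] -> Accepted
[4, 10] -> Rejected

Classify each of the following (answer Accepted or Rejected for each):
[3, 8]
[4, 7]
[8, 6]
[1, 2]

Rejected, Rejected, Accepted, Rejected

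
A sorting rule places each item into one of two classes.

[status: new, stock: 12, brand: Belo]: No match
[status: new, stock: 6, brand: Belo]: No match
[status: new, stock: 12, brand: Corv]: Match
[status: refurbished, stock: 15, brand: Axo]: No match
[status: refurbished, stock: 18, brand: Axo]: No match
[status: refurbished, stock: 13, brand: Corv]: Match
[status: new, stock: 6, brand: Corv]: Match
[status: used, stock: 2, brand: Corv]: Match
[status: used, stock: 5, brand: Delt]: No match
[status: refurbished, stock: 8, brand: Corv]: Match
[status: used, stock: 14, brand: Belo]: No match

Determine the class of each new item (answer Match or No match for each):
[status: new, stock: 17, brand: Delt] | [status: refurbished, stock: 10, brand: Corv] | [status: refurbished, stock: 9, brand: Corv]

A rule that fits every label: brand is Corv — true of each 'Match' example, false of each 'No match' one.
[status: new, stock: 17, brand: Delt]: brand is Delt — does not pass, so No match.
[status: refurbished, stock: 10, brand: Corv]: brand is Corv — meets the rule, so Match.
[status: refurbished, stock: 9, brand: Corv]: brand is Corv — meets the rule, so Match.

No match, Match, Match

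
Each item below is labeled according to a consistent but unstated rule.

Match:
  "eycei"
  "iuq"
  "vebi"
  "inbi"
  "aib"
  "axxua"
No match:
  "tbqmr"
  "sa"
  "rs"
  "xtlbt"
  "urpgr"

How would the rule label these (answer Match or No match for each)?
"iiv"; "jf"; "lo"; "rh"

Match, No match, No match, No match

The simplest hypothesis consistent with all the labels is: has ≥ 2 vowels.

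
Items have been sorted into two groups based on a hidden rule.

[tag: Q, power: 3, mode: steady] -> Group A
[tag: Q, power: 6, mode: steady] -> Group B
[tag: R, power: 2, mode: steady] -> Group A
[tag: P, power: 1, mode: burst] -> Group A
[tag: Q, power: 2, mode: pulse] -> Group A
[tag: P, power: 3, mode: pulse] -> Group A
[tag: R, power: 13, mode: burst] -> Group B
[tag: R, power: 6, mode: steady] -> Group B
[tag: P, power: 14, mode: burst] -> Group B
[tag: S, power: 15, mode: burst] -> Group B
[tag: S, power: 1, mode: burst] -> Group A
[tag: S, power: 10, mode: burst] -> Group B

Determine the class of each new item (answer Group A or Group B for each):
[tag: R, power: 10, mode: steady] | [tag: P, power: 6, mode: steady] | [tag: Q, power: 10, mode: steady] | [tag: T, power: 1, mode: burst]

The classifier is using: power ≤ 3.
Group B: [tag: R, power: 10, mode: steady], since power = 10. Group B: [tag: P, power: 6, mode: steady], since power = 6. Group B: [tag: Q, power: 10, mode: steady], since power = 10. Group A: [tag: T, power: 1, mode: burst], since power = 1.

Group B, Group B, Group B, Group A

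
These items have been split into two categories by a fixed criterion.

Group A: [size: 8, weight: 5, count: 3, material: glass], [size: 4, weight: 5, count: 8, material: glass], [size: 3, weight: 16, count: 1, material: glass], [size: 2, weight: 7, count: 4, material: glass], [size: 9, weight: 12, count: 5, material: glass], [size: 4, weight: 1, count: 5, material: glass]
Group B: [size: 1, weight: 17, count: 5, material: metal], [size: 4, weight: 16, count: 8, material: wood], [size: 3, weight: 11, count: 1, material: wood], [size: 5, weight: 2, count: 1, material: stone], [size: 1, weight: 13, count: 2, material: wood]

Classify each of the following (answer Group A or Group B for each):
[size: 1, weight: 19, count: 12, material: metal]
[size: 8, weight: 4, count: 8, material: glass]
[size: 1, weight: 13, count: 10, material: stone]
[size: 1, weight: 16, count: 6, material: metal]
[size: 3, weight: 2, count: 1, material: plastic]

The common property of the 'Group A' items is: material is glass. No 'Group B' item has it.
[size: 1, weight: 19, count: 12, material: metal]: Group B (material is metal). [size: 8, weight: 4, count: 8, material: glass]: Group A (material is glass). [size: 1, weight: 13, count: 10, material: stone]: Group B (material is stone). [size: 1, weight: 16, count: 6, material: metal]: Group B (material is metal). [size: 3, weight: 2, count: 1, material: plastic]: Group B (material is plastic).

Group B, Group A, Group B, Group B, Group B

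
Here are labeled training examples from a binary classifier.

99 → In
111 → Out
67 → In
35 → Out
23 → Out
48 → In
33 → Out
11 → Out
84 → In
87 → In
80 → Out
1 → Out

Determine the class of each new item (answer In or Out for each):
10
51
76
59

Rule: digit sum ≥ 9. This holds for each 'In' example and fails for each 'Out' one.

Out, Out, In, In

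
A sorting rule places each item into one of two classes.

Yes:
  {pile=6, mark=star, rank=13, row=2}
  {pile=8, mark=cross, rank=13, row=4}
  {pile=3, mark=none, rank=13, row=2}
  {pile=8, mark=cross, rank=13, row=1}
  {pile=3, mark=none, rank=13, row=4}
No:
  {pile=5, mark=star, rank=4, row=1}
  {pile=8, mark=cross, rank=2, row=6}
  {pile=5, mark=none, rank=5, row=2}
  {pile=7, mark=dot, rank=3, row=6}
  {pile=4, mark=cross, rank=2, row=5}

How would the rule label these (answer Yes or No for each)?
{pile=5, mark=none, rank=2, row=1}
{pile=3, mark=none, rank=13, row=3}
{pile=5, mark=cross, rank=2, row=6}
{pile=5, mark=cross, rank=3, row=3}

The distinguishing property — rank = 13 — holds for all the 'Yes' cases and none of the 'No' cases.
{pile=5, mark=none, rank=2, row=1} → rank = 2 → No. {pile=3, mark=none, rank=13, row=3} → rank = 13 → Yes. {pile=5, mark=cross, rank=2, row=6} → rank = 2 → No. {pile=5, mark=cross, rank=3, row=3} → rank = 3 → No.

No, Yes, No, No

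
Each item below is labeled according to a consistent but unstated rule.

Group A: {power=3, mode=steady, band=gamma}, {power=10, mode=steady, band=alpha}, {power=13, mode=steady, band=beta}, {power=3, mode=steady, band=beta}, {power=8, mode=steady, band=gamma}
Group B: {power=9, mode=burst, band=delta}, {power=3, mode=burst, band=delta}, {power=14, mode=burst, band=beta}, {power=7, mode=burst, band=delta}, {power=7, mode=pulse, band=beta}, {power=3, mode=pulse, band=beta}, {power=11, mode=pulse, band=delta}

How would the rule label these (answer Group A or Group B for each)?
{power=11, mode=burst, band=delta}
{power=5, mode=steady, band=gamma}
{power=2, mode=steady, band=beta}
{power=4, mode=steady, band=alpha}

Every 'Group A' example satisfies: mode is steady. None of the 'Group B' examples do.
{power=11, mode=burst, band=delta}: Group B (mode is burst).
{power=5, mode=steady, band=gamma}: Group A (mode is steady).
{power=2, mode=steady, band=beta}: Group A (mode is steady).
{power=4, mode=steady, band=alpha}: Group A (mode is steady).

Group B, Group A, Group A, Group A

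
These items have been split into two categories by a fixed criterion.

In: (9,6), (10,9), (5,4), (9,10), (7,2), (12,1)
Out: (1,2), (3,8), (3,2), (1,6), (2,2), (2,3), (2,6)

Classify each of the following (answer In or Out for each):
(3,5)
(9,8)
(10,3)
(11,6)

Out, In, In, In

One predicate separates the groups cleanly: first ≥ 4.
(3,5) — first 3, hence Out.
(9,8) — first 9, hence In.
(10,3) — first 10, hence In.
(11,6) — first 11, hence In.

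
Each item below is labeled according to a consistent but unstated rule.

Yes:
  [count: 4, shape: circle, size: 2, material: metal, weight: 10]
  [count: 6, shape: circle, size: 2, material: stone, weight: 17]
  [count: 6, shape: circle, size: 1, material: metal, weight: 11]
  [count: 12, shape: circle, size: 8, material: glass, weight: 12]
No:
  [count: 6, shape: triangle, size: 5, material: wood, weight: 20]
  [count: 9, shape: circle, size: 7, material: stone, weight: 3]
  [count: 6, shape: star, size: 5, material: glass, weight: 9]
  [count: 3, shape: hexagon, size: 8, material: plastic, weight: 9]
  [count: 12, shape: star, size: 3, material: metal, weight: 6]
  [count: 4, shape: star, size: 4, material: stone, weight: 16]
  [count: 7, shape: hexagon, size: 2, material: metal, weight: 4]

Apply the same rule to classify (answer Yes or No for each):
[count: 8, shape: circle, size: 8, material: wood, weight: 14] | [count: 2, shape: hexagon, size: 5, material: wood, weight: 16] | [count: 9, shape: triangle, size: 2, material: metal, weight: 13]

The pattern is that an item is 'Yes' exactly when: shape is circle AND weight ≥ 4.

Yes, No, No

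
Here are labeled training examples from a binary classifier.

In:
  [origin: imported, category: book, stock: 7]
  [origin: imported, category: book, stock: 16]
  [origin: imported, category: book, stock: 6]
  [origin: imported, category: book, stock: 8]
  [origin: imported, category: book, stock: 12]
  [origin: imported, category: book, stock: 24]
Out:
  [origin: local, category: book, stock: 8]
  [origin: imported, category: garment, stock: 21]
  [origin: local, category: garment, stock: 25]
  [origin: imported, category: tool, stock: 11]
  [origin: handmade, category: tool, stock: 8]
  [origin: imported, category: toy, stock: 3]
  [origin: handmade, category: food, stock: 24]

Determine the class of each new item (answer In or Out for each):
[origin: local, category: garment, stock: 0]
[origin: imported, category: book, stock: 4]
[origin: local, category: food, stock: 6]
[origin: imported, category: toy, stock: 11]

Every 'In' example satisfies: origin is imported AND category is book. None of the 'Out' examples do.
Out: [origin: local, category: garment, stock: 0], since origin is local, category is garment. In: [origin: imported, category: book, stock: 4], since origin is imported, category is book. Out: [origin: local, category: food, stock: 6], since origin is local, category is food. Out: [origin: imported, category: toy, stock: 11], since origin is imported, category is toy.

Out, In, Out, Out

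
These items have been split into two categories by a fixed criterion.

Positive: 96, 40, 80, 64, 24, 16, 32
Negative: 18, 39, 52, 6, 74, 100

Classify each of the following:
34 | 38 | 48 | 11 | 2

The distinguishing property — multiple of 8 — holds for all the 'Positive' cases and none of the 'Negative' cases.

Negative, Negative, Positive, Negative, Negative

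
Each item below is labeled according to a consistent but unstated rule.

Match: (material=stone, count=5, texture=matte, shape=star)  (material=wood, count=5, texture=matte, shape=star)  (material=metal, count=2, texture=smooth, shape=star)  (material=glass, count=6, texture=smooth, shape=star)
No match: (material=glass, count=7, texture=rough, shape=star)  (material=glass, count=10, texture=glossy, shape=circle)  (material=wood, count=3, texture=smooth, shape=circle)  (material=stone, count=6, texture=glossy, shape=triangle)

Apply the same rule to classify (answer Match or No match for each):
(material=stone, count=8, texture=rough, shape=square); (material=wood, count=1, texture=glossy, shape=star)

Every 'Match' example satisfies: shape is star AND count ≤ 6. None of the 'No match' examples do.

No match, Match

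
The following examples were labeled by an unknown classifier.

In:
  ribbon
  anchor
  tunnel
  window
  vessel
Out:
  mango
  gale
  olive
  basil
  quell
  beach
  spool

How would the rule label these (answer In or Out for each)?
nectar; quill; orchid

In, Out, In

'In' ⟺ length 6.
In: nectar, since length 6.
Out: quill, since length 5.
In: orchid, since length 6.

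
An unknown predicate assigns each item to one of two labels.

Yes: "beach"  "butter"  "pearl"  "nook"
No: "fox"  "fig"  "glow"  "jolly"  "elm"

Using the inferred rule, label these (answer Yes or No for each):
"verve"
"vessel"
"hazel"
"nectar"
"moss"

Yes, Yes, Yes, Yes, No

Rule: has ≥ 2 vowels. This holds for each 'Yes' example and fails for each 'No' one.
"verve" → 2 vowels → Yes.
"vessel" → 2 vowels → Yes.
"hazel" → 2 vowels → Yes.
"nectar" → 2 vowels → Yes.
"moss" → 1 vowel → No.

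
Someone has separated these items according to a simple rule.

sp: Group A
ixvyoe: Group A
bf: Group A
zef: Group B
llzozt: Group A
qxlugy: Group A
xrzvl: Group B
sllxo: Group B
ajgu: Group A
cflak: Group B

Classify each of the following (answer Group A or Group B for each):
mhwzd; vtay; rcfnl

The simplest hypothesis consistent with all the labels is: even length.
Group B: mhwzd, since length 5.
Group A: vtay, since length 4.
Group B: rcfnl, since length 5.

Group B, Group A, Group B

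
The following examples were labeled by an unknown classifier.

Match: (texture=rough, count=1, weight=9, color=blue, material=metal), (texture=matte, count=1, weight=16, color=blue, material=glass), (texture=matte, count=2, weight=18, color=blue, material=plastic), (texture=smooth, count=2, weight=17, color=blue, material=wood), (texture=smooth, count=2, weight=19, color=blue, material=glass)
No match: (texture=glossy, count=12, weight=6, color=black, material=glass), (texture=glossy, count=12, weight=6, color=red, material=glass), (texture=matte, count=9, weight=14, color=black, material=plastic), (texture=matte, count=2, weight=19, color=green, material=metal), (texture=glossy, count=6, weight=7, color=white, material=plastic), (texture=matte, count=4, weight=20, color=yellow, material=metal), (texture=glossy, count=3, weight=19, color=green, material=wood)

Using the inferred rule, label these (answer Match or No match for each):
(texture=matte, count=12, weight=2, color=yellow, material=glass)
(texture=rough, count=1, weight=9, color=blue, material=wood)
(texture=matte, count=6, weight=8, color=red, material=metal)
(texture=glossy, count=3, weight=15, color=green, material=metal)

No match, Match, No match, No match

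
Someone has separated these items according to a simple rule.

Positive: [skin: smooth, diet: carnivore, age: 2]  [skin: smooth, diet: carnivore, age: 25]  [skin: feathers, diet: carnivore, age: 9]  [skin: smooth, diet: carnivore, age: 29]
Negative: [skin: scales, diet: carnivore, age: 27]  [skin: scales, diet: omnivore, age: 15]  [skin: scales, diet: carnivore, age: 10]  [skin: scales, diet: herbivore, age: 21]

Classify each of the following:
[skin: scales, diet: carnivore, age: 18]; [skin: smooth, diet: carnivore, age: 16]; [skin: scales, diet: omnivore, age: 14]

Comparing the two groups points to one rule — skin is not scales.
[skin: scales, diet: carnivore, age: 18] — skin is scales, hence Negative. [skin: smooth, diet: carnivore, age: 16] — skin is smooth, hence Positive. [skin: scales, diet: omnivore, age: 14] — skin is scales, hence Negative.

Negative, Positive, Negative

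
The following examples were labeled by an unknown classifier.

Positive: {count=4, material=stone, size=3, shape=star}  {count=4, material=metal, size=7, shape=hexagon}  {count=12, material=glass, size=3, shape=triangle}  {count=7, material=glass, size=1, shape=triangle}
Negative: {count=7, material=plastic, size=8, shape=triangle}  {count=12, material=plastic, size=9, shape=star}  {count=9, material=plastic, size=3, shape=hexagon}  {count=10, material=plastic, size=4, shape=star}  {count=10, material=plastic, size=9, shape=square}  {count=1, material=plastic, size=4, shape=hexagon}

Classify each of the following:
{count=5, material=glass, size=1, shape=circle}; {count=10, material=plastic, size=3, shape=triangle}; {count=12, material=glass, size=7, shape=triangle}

The rule appears to be: material is not plastic.

Positive, Negative, Positive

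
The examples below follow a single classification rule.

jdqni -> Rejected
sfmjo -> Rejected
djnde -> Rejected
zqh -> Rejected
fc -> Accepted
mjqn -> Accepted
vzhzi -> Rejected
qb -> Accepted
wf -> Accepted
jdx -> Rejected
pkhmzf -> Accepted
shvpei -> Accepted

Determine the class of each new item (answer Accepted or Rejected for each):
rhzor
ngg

The simplest hypothesis consistent with all the labels is: even length.
rhzor: Rejected (length 5).
ngg: Rejected (length 3).

Rejected, Rejected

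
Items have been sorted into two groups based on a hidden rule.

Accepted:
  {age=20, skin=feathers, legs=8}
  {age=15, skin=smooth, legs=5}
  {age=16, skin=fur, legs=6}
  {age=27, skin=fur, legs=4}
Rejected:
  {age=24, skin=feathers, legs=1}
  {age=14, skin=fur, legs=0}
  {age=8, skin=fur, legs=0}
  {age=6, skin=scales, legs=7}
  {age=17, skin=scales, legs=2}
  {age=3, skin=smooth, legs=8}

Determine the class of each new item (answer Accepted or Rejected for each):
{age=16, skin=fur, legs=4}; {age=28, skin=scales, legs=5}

The classifier is using: legs ≥ 4 AND age ≥ 8.
{age=16, skin=fur, legs=4}: legs = 4, age = 16, meets the rule → Accepted. {age=28, skin=scales, legs=5}: legs = 5, age = 28, meets the rule → Accepted.

Accepted, Accepted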